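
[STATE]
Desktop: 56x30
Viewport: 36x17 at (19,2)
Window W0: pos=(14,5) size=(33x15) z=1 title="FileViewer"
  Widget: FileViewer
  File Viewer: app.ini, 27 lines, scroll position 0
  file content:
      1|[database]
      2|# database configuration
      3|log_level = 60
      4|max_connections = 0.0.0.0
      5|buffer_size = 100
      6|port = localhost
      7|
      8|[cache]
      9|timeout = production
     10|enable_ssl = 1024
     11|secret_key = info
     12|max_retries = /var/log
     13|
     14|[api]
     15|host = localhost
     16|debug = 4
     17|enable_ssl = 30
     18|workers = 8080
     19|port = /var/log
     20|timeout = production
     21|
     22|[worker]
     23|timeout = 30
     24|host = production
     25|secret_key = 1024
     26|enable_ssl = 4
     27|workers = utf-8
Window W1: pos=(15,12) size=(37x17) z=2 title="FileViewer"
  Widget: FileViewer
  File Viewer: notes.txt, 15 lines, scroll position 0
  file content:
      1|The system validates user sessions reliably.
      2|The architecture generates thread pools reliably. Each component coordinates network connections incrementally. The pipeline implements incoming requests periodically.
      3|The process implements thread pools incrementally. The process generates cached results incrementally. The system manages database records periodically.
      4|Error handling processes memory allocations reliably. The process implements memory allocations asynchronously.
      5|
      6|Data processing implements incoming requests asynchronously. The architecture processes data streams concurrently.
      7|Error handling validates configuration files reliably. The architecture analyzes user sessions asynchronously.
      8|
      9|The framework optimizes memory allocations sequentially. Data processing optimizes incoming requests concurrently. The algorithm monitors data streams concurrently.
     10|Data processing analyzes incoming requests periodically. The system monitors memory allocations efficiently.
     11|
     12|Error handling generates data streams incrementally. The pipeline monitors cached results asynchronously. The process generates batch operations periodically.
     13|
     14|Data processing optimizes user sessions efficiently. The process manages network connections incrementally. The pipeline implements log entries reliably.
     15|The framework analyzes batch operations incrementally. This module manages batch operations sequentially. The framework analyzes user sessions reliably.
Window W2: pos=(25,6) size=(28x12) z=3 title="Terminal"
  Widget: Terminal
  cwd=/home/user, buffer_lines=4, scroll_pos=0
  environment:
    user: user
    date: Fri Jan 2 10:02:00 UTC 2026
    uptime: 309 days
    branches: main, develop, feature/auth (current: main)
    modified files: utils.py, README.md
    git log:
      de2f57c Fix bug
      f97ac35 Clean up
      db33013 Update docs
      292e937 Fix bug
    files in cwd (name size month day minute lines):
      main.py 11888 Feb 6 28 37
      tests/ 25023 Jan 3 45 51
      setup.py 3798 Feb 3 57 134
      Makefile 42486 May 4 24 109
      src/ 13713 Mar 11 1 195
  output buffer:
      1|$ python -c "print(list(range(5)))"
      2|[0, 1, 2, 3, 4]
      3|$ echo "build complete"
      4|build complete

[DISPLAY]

                                    
                                    
                                    
━━━━━━━━━━━━━━━━━━━━━━━━━━━┓        
eViewe┏━━━━━━━━━━━━━━━━━━━━━━━━━━┓  
──────┃ Terminal                 ┃  
abase]┠──────────────────────────┨  
tabase┃$ python -c "print(list(ra┃  
level ┃[0, 1, 2, 3, 4]           ┃  
connec┃$ echo "build complete"   ┃  
━━━━━━┃build complete            ┃  
leView┃$ █                       ┃  
──────┃                          ┃  
 syste┃                          ┃  
 archi┃                          ┃  
 proce┗━━━━━━━━━━━━━━━━━━━━━━━━━━┛  
or handling processes memory al░┃   


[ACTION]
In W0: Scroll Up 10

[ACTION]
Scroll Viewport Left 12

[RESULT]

                                    
                                    
                                    
       ┏━━━━━━━━━━━━━━━━━━━━━━━━━━━━
       ┃ FileViewe┏━━━━━━━━━━━━━━━━━
       ┠──────────┃ Terminal        
       ┃[database]┠─────────────────
       ┃# database┃$ python -c "prin
       ┃log_level ┃[0, 1, 2, 3, 4]  
       ┃max_connec┃$ echo "build com
       ┃┏━━━━━━━━━┃build complete   
       ┃┃ FileView┃$ █              
       ┃┠─────────┃                 
       ┃┃The syste┃                 
       ┃┃The archi┃                 
       ┃┃The proce┗━━━━━━━━━━━━━━━━━
       ┃┃Error handling processes me


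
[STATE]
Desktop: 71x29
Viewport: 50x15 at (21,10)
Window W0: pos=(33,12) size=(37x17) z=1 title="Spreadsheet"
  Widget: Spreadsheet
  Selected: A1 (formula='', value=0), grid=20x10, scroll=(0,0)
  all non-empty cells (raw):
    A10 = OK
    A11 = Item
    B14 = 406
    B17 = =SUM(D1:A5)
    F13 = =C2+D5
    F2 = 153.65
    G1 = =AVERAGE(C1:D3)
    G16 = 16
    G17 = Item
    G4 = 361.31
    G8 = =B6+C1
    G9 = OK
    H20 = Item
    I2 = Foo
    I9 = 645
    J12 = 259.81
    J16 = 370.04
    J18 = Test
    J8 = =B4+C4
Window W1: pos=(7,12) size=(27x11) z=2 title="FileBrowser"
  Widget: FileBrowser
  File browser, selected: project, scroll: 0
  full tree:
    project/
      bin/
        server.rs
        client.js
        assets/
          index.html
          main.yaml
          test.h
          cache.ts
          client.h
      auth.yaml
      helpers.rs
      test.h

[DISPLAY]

                                                  
                                                  
━━━━━━━━━━━━┓━━━━━━━━━━━━━━━━━━━━━━━━━━━━━━━━━━━┓ 
            ┃ Spreadsheet                       ┃ 
────────────┨───────────────────────────────────┨ 
/           ┃A1:                                ┃ 
            ┃       A       B       C       D   ┃ 
            ┃-----------------------------------┃ 
s           ┃  1      [0]       0       0       ┃ 
            ┃  2        0       0       0       ┃ 
            ┃  3        0       0       0       ┃ 
            ┃  4        0       0       0       ┃ 
━━━━━━━━━━━━┛  5        0       0       0       ┃ 
            ┃  6        0       0       0       ┃ 
            ┃  7        0       0       0       ┃ 


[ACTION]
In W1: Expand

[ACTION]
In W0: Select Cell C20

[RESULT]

                                                  
                                                  
━━━━━━━━━━━━┓━━━━━━━━━━━━━━━━━━━━━━━━━━━━━━━━━━━┓ 
            ┃ Spreadsheet                       ┃ 
────────────┨───────────────────────────────────┨ 
/           ┃C20:                               ┃ 
            ┃       A       B       C       D   ┃ 
            ┃-----------------------------------┃ 
s           ┃  1        0       0       0       ┃ 
            ┃  2        0       0       0       ┃ 
            ┃  3        0       0       0       ┃ 
            ┃  4        0       0       0       ┃ 
━━━━━━━━━━━━┛  5        0       0       0       ┃ 
            ┃  6        0       0       0       ┃ 
            ┃  7        0       0       0       ┃ 


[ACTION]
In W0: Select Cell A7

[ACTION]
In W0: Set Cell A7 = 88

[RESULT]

                                                  
                                                  
━━━━━━━━━━━━┓━━━━━━━━━━━━━━━━━━━━━━━━━━━━━━━━━━━┓ 
            ┃ Spreadsheet                       ┃ 
────────────┨───────────────────────────────────┨ 
/           ┃A7: 88                             ┃ 
            ┃       A       B       C       D   ┃ 
            ┃-----------------------------------┃ 
s           ┃  1        0       0       0       ┃ 
            ┃  2        0       0       0       ┃ 
            ┃  3        0       0       0       ┃ 
            ┃  4        0       0       0       ┃ 
━━━━━━━━━━━━┛  5        0       0       0       ┃ 
            ┃  6        0       0       0       ┃ 
            ┃  7     [88]       0       0       ┃ 


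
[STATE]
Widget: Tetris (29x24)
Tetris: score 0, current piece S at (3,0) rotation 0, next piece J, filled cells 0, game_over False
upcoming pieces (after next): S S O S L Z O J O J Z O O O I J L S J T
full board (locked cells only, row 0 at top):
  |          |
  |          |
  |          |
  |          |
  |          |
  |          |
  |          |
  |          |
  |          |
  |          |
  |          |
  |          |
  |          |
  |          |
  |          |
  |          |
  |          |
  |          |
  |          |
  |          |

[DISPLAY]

    ░░    │Next:             
   ░░     │█                 
          │███               
          │                  
          │                  
          │                  
          │Score:            
          │0                 
          │                  
          │                  
          │                  
          │                  
          │                  
          │                  
          │                  
          │                  
          │                  
          │                  
          │                  
          │                  
          │                  
          │                  
          │                  
          │                  


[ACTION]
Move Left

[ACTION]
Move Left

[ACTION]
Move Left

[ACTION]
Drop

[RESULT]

          │Next:             
 ░░       │█                 
░░        │███               
          │                  
          │                  
          │                  
          │Score:            
          │0                 
          │                  
          │                  
          │                  
          │                  
          │                  
          │                  
          │                  
          │                  
          │                  
          │                  
          │                  
          │                  
          │                  
          │                  
          │                  
          │                  


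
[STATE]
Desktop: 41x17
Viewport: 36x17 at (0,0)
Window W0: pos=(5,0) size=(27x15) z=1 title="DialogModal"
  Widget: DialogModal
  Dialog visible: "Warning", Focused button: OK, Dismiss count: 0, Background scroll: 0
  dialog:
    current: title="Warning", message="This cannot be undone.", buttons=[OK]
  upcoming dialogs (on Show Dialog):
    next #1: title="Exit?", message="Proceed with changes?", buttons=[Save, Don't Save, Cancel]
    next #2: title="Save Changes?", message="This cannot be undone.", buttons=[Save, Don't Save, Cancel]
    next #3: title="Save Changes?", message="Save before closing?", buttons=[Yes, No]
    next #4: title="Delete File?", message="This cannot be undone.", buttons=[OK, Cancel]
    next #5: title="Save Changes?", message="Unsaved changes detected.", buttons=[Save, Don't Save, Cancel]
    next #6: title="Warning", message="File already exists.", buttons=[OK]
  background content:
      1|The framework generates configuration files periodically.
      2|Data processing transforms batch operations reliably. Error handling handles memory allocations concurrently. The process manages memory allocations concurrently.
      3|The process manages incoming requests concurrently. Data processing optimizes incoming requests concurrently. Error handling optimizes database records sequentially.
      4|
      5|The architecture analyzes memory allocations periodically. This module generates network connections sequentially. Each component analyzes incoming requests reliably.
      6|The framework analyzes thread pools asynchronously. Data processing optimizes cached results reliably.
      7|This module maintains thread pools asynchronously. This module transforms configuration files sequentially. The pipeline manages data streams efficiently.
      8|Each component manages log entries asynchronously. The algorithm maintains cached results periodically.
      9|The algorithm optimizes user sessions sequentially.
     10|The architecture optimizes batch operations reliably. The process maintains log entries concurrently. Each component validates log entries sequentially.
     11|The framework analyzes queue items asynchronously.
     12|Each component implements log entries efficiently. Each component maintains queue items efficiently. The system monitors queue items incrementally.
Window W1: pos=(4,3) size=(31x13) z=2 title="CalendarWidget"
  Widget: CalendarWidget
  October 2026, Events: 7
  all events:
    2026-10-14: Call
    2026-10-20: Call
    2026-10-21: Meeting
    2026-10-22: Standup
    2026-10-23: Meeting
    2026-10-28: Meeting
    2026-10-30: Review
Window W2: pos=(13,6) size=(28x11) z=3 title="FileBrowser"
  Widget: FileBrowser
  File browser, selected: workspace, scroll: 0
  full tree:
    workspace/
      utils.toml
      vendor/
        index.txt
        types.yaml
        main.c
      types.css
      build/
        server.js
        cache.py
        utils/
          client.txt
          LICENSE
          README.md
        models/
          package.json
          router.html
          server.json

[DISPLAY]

     ┏━━━━━━━━━━━━━━━━━━━━━━━━━┓    
     ┃ DialogModal             ┃    
     ┠─────────────────────────┨    
    ┏━━━━━━━━━━━━━━━━━━━━━━━━━━━━━┓ 
    ┃ CalendarWidget              ┃ 
    ┠─────────────────────────────┨ 
    ┃        ┏━━━━━━━━━━━━━━━━━━━━━━
    ┃Mo Tu We┃ FileBrowser          
    ┃        ┠──────────────────────
    ┃ 5  6  7┃> [-] workspace/      
    ┃12 13 14┃    utils.toml        
    ┃19 20* 2┃    [+] vendor/       
    ┃26 27 28┃    types.css         
    ┃        ┃    [+] build/        
    ┃        ┃                      
    ┗━━━━━━━━┃                      
             ┗━━━━━━━━━━━━━━━━━━━━━━


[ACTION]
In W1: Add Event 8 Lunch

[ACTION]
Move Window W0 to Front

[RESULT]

     ┏━━━━━━━━━━━━━━━━━━━━━━━━━┓    
     ┃ DialogModal             ┃    
     ┠─────────────────────────┨    
    ┏┃The framework generates c┃━━┓ 
    ┃┃Data processing transform┃  ┃ 
    ┠┃The process manages incom┃──┨ 
    ┃┃  ┌───────────────────┐  ┃━━━━
    ┃┃Th│      Warning      │es┃    
    ┃┃Th│This cannot be undo│th┃────
    ┃┃Th│        [OK]       │hr┃    
    ┃┃Ea└───────────────────┘lo┃    
    ┃┃The algorithm optimizes u┃    
    ┃┃The architecture optimize┃    
    ┃┃The framework analyzes qu┃    
    ┃┗━━━━━━━━━━━━━━━━━━━━━━━━━┛    
    ┗━━━━━━━━┃                      
             ┗━━━━━━━━━━━━━━━━━━━━━━


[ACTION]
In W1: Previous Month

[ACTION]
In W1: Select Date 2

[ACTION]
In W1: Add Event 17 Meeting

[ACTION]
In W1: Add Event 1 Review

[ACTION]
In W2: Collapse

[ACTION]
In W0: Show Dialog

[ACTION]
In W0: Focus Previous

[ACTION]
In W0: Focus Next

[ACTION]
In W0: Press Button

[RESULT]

     ┏━━━━━━━━━━━━━━━━━━━━━━━━━┓    
     ┃ DialogModal             ┃    
     ┠─────────────────────────┨    
    ┏┃The framework generates c┃━━┓ 
    ┃┃Data processing transform┃  ┃ 
    ┠┃The process manages incom┃──┨ 
    ┃┃                         ┃━━━━
    ┃┃The architecture analyzes┃    
    ┃┃The framework analyzes th┃────
    ┃┃This module maintains thr┃    
    ┃┃Each component manages lo┃    
    ┃┃The algorithm optimizes u┃    
    ┃┃The architecture optimize┃    
    ┃┃The framework analyzes qu┃    
    ┃┗━━━━━━━━━━━━━━━━━━━━━━━━━┛    
    ┗━━━━━━━━┃                      
             ┗━━━━━━━━━━━━━━━━━━━━━━


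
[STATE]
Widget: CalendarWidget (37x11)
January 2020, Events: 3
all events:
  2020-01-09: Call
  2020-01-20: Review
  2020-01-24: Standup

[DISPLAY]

             January 2020            
Mo Tu We Th Fr Sa Su                 
       1  2  3  4  5                 
 6  7  8  9* 10 11 12                
13 14 15 16 17 18 19                 
20* 21 22 23 24* 25 26               
27 28 29 30 31                       
                                     
                                     
                                     
                                     


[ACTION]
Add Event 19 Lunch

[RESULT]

             January 2020            
Mo Tu We Th Fr Sa Su                 
       1  2  3  4  5                 
 6  7  8  9* 10 11 12                
13 14 15 16 17 18 19*                
20* 21 22 23 24* 25 26               
27 28 29 30 31                       
                                     
                                     
                                     
                                     


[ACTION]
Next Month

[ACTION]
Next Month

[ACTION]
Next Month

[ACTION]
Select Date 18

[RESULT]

              April 2020             
Mo Tu We Th Fr Sa Su                 
       1  2  3  4  5                 
 6  7  8  9 10 11 12                 
13 14 15 16 17 [18] 19               
20 21 22 23 24 25 26                 
27 28 29 30                          
                                     
                                     
                                     
                                     


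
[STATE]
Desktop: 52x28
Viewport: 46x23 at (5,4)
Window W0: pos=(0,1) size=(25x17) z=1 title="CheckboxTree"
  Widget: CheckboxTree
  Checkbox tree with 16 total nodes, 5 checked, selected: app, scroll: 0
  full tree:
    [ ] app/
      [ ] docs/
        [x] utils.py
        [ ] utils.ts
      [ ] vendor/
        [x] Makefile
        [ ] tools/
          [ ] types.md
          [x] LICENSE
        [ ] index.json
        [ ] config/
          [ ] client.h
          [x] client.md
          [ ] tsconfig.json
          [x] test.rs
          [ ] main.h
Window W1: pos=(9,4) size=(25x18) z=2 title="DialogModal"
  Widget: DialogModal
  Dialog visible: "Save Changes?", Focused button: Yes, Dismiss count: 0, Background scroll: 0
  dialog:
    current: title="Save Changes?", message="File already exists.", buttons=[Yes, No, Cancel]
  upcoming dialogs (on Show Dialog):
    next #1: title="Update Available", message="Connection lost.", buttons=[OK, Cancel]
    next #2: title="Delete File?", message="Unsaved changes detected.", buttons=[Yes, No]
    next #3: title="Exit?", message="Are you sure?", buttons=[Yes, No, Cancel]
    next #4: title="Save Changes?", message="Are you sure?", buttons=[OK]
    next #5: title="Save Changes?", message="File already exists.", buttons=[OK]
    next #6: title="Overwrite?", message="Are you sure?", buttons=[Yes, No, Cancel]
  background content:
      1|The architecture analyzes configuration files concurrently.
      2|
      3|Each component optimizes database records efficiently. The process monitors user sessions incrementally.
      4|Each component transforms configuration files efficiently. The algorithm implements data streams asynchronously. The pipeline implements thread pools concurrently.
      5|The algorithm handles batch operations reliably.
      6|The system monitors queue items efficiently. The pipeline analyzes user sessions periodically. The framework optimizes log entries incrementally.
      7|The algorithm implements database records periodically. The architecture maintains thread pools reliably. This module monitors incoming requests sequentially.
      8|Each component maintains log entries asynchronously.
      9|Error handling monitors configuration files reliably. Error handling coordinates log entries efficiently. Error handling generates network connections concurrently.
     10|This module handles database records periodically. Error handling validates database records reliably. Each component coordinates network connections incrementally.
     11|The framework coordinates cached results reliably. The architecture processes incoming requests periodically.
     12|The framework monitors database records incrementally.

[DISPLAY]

 app┏━━━━━━━━━━━━━━━━━━━━━━━┓                 
-] d┃ DialogModal           ┃                 
 [x]┠───────────────────────┨                 
 [ ]┃The architecture analyz┃                 
-] v┃                       ┃                 
 [x]┃Each component optimize┃                 
 [-]┃Each component transfor┃                 
   [┃Th┌─────────────────┐ b┃                 
   [┃Th│  Save Changes?  │ue┃                 
 [ ]┃Th│File already exis│nt┃                 
 [-]┃Ea│[Yes]  No   Cance│in┃                 
   [┃Er└─────────────────┘rs┃                 
   [┃This module handles dat┃                 
━━━━┃The framework coordinat┃                 
    ┃The framework monitors ┃                 
    ┃                       ┃                 
    ┃                       ┃                 
    ┗━━━━━━━━━━━━━━━━━━━━━━━┛                 
                                              
                                              
                                              
                                              
                                              


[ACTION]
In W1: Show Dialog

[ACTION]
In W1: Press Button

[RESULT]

 app┏━━━━━━━━━━━━━━━━━━━━━━━┓                 
-] d┃ DialogModal           ┃                 
 [x]┠───────────────────────┨                 
 [ ]┃The architecture analyz┃                 
-] v┃                       ┃                 
 [x]┃Each component optimize┃                 
 [-]┃Each component transfor┃                 
   [┃The algorithm handles b┃                 
   [┃The system monitors que┃                 
 [ ]┃The algorithm implement┃                 
 [-]┃Each component maintain┃                 
   [┃Error handling monitors┃                 
   [┃This module handles dat┃                 
━━━━┃The framework coordinat┃                 
    ┃The framework monitors ┃                 
    ┃                       ┃                 
    ┃                       ┃                 
    ┗━━━━━━━━━━━━━━━━━━━━━━━┛                 
                                              
                                              
                                              
                                              
                                              


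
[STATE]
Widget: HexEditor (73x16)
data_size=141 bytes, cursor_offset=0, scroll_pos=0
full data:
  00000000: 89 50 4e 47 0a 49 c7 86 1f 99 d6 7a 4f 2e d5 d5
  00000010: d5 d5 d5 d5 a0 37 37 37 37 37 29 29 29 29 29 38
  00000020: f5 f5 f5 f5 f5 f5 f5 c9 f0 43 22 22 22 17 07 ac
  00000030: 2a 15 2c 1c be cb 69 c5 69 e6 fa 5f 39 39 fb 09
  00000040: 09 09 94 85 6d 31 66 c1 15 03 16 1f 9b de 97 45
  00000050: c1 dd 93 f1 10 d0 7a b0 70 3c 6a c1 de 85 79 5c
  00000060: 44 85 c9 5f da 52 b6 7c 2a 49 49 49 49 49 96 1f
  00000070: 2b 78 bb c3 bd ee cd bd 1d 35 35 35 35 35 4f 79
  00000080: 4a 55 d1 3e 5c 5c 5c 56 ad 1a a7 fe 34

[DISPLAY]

00000000  89 50 4e 47 0a 49 c7 86  1f 99 d6 7a 4f 2e d5 d5  |.PNG.I.....z
00000010  d5 d5 d5 d5 a0 37 37 37  37 37 29 29 29 29 29 38  |.....77777))
00000020  f5 f5 f5 f5 f5 f5 f5 c9  f0 43 22 22 22 17 07 ac  |.........C""
00000030  2a 15 2c 1c be cb 69 c5  69 e6 fa 5f 39 39 fb 09  |*.,...i.i.._
00000040  09 09 94 85 6d 31 66 c1  15 03 16 1f 9b de 97 45  |....m1f.....
00000050  c1 dd 93 f1 10 d0 7a b0  70 3c 6a c1 de 85 79 5c  |......z.p<j.
00000060  44 85 c9 5f da 52 b6 7c  2a 49 49 49 49 49 96 1f  |D.._.R.|*III
00000070  2b 78 bb c3 bd ee cd bd  1d 35 35 35 35 35 4f 79  |+x.......555
00000080  4a 55 d1 3e 5c 5c 5c 56  ad 1a a7 fe 34           |JU.>\\\V....
                                                                         
                                                                         
                                                                         
                                                                         
                                                                         
                                                                         
                                                                         


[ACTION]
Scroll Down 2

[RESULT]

00000020  f5 f5 f5 f5 f5 f5 f5 c9  f0 43 22 22 22 17 07 ac  |.........C""
00000030  2a 15 2c 1c be cb 69 c5  69 e6 fa 5f 39 39 fb 09  |*.,...i.i.._
00000040  09 09 94 85 6d 31 66 c1  15 03 16 1f 9b de 97 45  |....m1f.....
00000050  c1 dd 93 f1 10 d0 7a b0  70 3c 6a c1 de 85 79 5c  |......z.p<j.
00000060  44 85 c9 5f da 52 b6 7c  2a 49 49 49 49 49 96 1f  |D.._.R.|*III
00000070  2b 78 bb c3 bd ee cd bd  1d 35 35 35 35 35 4f 79  |+x.......555
00000080  4a 55 d1 3e 5c 5c 5c 56  ad 1a a7 fe 34           |JU.>\\\V....
                                                                         
                                                                         
                                                                         
                                                                         
                                                                         
                                                                         
                                                                         
                                                                         
                                                                         


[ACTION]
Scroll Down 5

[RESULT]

00000070  2b 78 bb c3 bd ee cd bd  1d 35 35 35 35 35 4f 79  |+x.......555
00000080  4a 55 d1 3e 5c 5c 5c 56  ad 1a a7 fe 34           |JU.>\\\V....
                                                                         
                                                                         
                                                                         
                                                                         
                                                                         
                                                                         
                                                                         
                                                                         
                                                                         
                                                                         
                                                                         
                                                                         
                                                                         
                                                                         


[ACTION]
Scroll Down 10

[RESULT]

00000080  4a 55 d1 3e 5c 5c 5c 56  ad 1a a7 fe 34           |JU.>\\\V....
                                                                         
                                                                         
                                                                         
                                                                         
                                                                         
                                                                         
                                                                         
                                                                         
                                                                         
                                                                         
                                                                         
                                                                         
                                                                         
                                                                         
                                                                         


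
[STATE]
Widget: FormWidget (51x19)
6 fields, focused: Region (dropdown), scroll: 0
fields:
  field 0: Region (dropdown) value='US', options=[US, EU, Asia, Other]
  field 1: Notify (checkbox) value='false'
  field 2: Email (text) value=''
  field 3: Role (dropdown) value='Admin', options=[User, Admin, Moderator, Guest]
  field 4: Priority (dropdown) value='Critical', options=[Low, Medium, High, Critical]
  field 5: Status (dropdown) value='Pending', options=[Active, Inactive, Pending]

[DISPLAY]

> Region:     [US                                ▼]
  Notify:     [ ]                                  
  Email:      [                                   ]
  Role:       [Admin                             ▼]
  Priority:   [Critical                          ▼]
  Status:     [Pending                           ▼]
                                                   
                                                   
                                                   
                                                   
                                                   
                                                   
                                                   
                                                   
                                                   
                                                   
                                                   
                                                   
                                                   


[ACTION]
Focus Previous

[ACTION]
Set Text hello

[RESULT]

  Region:     [US                                ▼]
  Notify:     [ ]                                  
  Email:      [                                   ]
  Role:       [Admin                             ▼]
  Priority:   [Critical                          ▼]
> Status:     [Pending                           ▼]
                                                   
                                                   
                                                   
                                                   
                                                   
                                                   
                                                   
                                                   
                                                   
                                                   
                                                   
                                                   
                                                   


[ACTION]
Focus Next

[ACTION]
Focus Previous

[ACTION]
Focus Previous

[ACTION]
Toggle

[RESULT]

  Region:     [US                                ▼]
  Notify:     [ ]                                  
  Email:      [                                   ]
  Role:       [Admin                             ▼]
> Priority:   [Critical                          ▼]
  Status:     [Pending                           ▼]
                                                   
                                                   
                                                   
                                                   
                                                   
                                                   
                                                   
                                                   
                                                   
                                                   
                                                   
                                                   
                                                   


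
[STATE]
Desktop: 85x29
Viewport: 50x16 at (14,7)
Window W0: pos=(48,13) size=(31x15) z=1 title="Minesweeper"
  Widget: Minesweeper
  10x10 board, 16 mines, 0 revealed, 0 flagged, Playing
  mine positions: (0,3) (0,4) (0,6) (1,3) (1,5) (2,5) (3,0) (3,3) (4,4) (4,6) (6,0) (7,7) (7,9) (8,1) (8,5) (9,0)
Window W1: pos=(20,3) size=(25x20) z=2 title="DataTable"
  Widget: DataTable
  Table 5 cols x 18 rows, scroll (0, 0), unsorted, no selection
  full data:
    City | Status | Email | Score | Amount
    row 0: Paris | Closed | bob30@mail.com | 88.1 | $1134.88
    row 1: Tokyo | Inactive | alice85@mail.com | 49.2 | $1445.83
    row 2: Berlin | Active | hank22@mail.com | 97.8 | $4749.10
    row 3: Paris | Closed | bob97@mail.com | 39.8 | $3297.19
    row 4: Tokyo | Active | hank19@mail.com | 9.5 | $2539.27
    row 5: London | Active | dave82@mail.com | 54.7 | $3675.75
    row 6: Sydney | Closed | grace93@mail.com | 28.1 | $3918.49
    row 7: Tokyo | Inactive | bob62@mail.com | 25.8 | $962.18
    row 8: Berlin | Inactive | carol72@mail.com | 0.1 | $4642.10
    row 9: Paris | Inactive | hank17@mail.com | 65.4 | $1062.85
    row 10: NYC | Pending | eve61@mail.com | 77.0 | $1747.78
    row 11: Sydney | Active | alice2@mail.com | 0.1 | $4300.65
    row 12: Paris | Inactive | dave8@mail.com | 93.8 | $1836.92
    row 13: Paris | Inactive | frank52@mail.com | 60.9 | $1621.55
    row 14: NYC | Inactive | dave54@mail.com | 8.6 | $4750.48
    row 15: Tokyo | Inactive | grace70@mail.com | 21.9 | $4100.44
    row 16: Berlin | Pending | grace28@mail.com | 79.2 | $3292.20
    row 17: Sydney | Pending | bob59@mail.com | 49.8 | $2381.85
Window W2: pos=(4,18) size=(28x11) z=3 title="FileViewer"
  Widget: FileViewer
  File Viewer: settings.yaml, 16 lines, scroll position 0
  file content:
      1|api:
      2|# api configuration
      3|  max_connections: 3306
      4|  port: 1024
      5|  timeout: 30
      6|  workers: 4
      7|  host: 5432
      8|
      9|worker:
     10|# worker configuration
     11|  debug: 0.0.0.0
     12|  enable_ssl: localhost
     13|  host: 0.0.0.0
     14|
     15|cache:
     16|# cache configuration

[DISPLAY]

      ┃──────┼────────┼───────┃                   
      ┃Paris │Closed  │bob30@m┃                   
      ┃Tokyo │Inactive│alice85┃                   
      ┃Berlin│Active  │hank22@┃                   
      ┃Paris │Closed  │bob97@m┃                   
      ┃Tokyo │Active  │hank19@┃                   
      ┃London│Active  │dave82@┃   ┏━━━━━━━━━━━━━━━
      ┃Sydney│Closed  │grace93┃   ┃ Minesweeper   
      ┃Tokyo │Inactive│bob62@m┃   ┠───────────────
      ┃Berlin│Inactive│carol72┃   ┃■■■■■■■■■■     
      ┃Paris │Inactive│hank17@┃   ┃■■■■■■■■■■     
━━━━━━━━━━━━━━━━━┓ing │eve61@m┃   ┃■■■■■■■■■■     
er               ┃ve  │alice2@┃   ┃■■■■■■■■■■     
─────────────────┨tive│dave8@m┃   ┃■■■■■■■■■■     
                ▲┃tive│frank52┃   ┃■■■■■■■■■■     
figuration      █┃━━━━━━━━━━━━┛   ┃■■■■■■■■■■     


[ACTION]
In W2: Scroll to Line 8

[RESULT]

      ┃──────┼────────┼───────┃                   
      ┃Paris │Closed  │bob30@m┃                   
      ┃Tokyo │Inactive│alice85┃                   
      ┃Berlin│Active  │hank22@┃                   
      ┃Paris │Closed  │bob97@m┃                   
      ┃Tokyo │Active  │hank19@┃                   
      ┃London│Active  │dave82@┃   ┏━━━━━━━━━━━━━━━
      ┃Sydney│Closed  │grace93┃   ┃ Minesweeper   
      ┃Tokyo │Inactive│bob62@m┃   ┠───────────────
      ┃Berlin│Inactive│carol72┃   ┃■■■■■■■■■■     
      ┃Paris │Inactive│hank17@┃   ┃■■■■■■■■■■     
━━━━━━━━━━━━━━━━━┓ing │eve61@m┃   ┃■■■■■■■■■■     
er               ┃ve  │alice2@┃   ┃■■■■■■■■■■     
─────────────────┨tive│dave8@m┃   ┃■■■■■■■■■■     
                ▲┃tive│frank52┃   ┃■■■■■■■■■■     
                ░┃━━━━━━━━━━━━┛   ┃■■■■■■■■■■     


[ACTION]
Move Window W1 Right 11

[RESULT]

                 ┃──────┼────────┼───────┃        
                 ┃Paris │Closed  │bob30@m┃        
                 ┃Tokyo │Inactive│alice85┃        
                 ┃Berlin│Active  │hank22@┃        
                 ┃Paris │Closed  │bob97@m┃        
                 ┃Tokyo │Active  │hank19@┃        
                 ┃London│Active  │dave82@┃━━━━━━━━
                 ┃Sydney│Closed  │grace93┃eeper   
                 ┃Tokyo │Inactive│bob62@m┃────────
                 ┃Berlin│Inactive│carol72┃■■■     
                 ┃Paris │Inactive│hank17@┃■■■     
━━━━━━━━━━━━━━━━━┓NYC   │Pending │eve61@m┃■■■     
er               ┃Sydney│Active  │alice2@┃■■■     
─────────────────┨Paris │Inactive│dave8@m┃■■■     
                ▲┃Paris │Inactive│frank52┃■■■     
                ░┃━━━━━━━━━━━━━━━━━━━━━━━┛■■■     


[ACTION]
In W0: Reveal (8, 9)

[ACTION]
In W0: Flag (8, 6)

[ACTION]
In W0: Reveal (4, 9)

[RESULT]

                 ┃──────┼────────┼───────┃        
                 ┃Paris │Closed  │bob30@m┃        
                 ┃Tokyo │Inactive│alice85┃        
                 ┃Berlin│Active  │hank22@┃        
                 ┃Paris │Closed  │bob97@m┃        
                 ┃Tokyo │Active  │hank19@┃        
                 ┃London│Active  │dave82@┃━━━━━━━━
                 ┃Sydney│Closed  │grace93┃eeper   
                 ┃Tokyo │Inactive│bob62@m┃────────
                 ┃Berlin│Inactive│carol72┃1       
                 ┃Paris │Inactive│hank17@┃1       
━━━━━━━━━━━━━━━━━┓NYC   │Pending │eve61@m┃        
er               ┃Sydney│Active  │alice2@┃1       
─────────────────┨Paris │Inactive│dave8@m┃1       
                ▲┃Paris │Inactive│frank52┃1       
                ░┃━━━━━━━━━━━━━━━━━━━━━━━┛121     
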